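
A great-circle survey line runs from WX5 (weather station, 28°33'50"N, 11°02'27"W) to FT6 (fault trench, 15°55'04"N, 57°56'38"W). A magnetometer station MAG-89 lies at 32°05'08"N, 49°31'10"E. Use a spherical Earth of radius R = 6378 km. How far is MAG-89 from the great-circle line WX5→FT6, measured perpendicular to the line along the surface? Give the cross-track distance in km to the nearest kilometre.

WX5: φ = +28.56389°, λ = -11.04083°
FT6: φ = +15.91778°, λ = -57.94389°
MAG-89: φ = +32.08556°, λ = +49.51944°
δ₁₃ = central angle WX5→MAG-89 = 0.902402 rad  (haversine)
θ₁₃ = bearing WX5→MAG-89 = 70.078°,  θ₁₂ = bearing WX5→FT6 = 264.042°
dₓₜ = R·arcsin(sin δ₁₃ · sin(θ₁₃ − θ₁₂)) = 6378·arcsin(0.78482·sin(-193.964°)) = 1215.280 km
|dₓₜ| = 1215.280 km

1215 km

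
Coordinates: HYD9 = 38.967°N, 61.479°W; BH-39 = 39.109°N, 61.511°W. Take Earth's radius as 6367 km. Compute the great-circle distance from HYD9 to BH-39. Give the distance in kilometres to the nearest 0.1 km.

16.0 km

Δφ = 0.1420°,  Δλ = -0.0320°
a = sin²(Δφ/2) + cos φ₁ cos φ₂ sin²(Δλ/2) = 0.000002
c = 2·arcsin(√a) = 0.002516 rad = 0.1442°
d = R·c = 6367 × 0.002516 = 16.0 km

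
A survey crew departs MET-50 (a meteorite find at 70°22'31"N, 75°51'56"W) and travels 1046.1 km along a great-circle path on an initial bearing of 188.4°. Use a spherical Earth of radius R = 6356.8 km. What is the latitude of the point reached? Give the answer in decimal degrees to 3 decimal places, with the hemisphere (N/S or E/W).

61.016°N

MET-50: φ = +70.37528°, λ = -75.86556°
δ = d/R = 1046.1/6356.8 = 0.164564 rad
φ₂ = arcsin(sin φ₁ cos δ + cos φ₁ sin δ cos θ)
   = arcsin(0.94191·0.98649 + 0.33586·0.16382·-0.98927) = 61.01617°
λ₂ = λ₁ + atan2(sin θ sin δ cos φ₁, cos δ − sin φ₁ sin φ₂) = -78.69644°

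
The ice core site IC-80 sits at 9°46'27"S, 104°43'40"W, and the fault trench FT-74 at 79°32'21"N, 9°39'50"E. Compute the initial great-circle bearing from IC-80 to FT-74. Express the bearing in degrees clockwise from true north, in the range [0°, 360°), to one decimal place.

9.8°

IC-80: φ = -9.77417°, λ = -104.72778°
FT-74: φ = +79.53917°, λ = +9.66389°
Δλ = 114.3917°
y = sin Δλ · cos φ₂ = 0.165358
x = cos φ₁ sin φ₂ − sin φ₁ cos φ₂ cos Δλ = 0.956376
θ = atan2(y, x) = 9.8095° → 9.8095° (mod 360°)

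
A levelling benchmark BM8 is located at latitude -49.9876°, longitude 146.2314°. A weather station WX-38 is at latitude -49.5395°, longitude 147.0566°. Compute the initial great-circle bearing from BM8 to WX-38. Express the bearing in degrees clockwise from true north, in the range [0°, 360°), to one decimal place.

50.3°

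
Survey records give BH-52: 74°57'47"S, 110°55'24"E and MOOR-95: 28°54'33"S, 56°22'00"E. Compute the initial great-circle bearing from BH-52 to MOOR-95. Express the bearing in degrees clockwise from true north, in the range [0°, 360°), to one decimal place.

BH-52: φ = -74.96306°, λ = +110.92333°
MOOR-95: φ = -28.90917°, λ = +56.36667°
Δλ = -54.5567°
y = sin Δλ · cos φ₂ = -0.713169
x = cos φ₁ sin φ₂ − sin φ₁ cos φ₂ cos Δλ = 0.364833
θ = atan2(y, x) = -62.9073° → 297.0927° (mod 360°)

297.1°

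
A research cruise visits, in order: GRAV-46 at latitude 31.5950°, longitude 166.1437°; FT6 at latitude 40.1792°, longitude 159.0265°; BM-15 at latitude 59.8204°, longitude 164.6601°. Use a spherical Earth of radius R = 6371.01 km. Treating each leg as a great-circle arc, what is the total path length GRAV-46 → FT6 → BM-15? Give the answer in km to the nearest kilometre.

GRAV-46→FT6: c = 0.180338 rad, d = 1148.93 km
FT6→BM-15: c = 0.348281 rad, d = 2218.90 km
Total = 1148.93 + 2218.90 = 3367.83 km

3368 km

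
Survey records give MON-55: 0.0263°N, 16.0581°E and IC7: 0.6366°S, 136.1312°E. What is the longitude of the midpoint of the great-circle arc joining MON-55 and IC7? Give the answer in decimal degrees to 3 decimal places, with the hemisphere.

Bx = cos φ₂ cos Δλ = -0.501074,  By = cos φ₂ sin Δλ = 0.865333
φₘ = atan2(sin φ₁ + sin φ₂, √((cos φ₁ + Bx)² + By²)) = -0.61096°
λₘ = λ₁ + atan2(By, cos φ₁ + Bx) = 76.09159°

76.092°E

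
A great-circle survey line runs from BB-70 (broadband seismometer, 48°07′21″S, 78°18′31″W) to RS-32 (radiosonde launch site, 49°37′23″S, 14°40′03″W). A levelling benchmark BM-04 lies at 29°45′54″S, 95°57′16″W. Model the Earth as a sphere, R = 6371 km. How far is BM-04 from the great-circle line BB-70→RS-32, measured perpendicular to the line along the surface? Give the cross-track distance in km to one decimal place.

BB-70: φ = -48.12250°, λ = -78.30861°
RS-32: φ = -49.62306°, λ = -14.66750°
BM-04: φ = -29.76500°, λ = -95.95444°
δ₁₃ = central angle BB-70→BM-04 = 0.397982 rad  (haversine)
θ₁₃ = bearing BB-70→BM-04 = 317.237°,  θ₁₂ = bearing BB-70→RS-32 = 116.891°
dₓₜ = R·arcsin(sin δ₁₃ · sin(θ₁₃ − θ₁₂)) = 6371·arcsin(0.38756·sin(200.346°)) = -861.099 km
|dₓₜ| = 861.099 km

861.1 km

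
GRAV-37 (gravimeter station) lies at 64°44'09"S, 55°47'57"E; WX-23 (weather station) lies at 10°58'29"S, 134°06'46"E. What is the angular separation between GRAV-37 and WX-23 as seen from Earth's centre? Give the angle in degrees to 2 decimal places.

GRAV-37: φ = -64.73583°, λ = +55.79917°
WX-23: φ = -10.97472°, λ = +134.11278°
Δφ = 53.7611°,  Δλ = 78.3136°
a = sin²(Δφ/2) + cos φ₁ cos φ₂ sin²(Δλ/2) = 0.371483
c = 2·arcsin(√a) = 1.310844 rad = 75.1058°

75.11°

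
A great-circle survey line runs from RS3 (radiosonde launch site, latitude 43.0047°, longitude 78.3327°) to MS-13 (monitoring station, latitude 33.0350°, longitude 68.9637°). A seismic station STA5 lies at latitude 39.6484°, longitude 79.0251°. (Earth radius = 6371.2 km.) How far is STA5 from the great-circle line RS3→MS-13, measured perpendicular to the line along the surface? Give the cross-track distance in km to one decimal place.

δ₁₃ = central angle RS3→STA5 = 0.059277 rad  (haversine)
θ₁₃ = bearing RS3→STA5 = 170.964°,  θ₁₂ = bearing RS3→MS-13 = 219.510°
dₓₜ = R·arcsin(sin δ₁₃ · sin(θ₁₃ − θ₁₂)) = 6371.2·arcsin(0.05924·sin(-48.546°)) = -282.982 km
|dₓₜ| = 282.982 km

283.0 km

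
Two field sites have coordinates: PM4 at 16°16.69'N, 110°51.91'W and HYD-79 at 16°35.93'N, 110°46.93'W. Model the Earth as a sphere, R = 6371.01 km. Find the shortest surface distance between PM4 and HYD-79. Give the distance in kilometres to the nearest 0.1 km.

36.7 km

PM4: φ = +16.27817°, λ = -110.86517°
HYD-79: φ = +16.59883°, λ = -110.78217°
Δφ = 0.3207°,  Δλ = 0.0830°
a = sin²(Δφ/2) + cos φ₁ cos φ₂ sin²(Δλ/2) = 0.000008
c = 2·arcsin(√a) = 0.005767 rad = 0.3304°
d = R·c = 6371.01 × 0.005767 = 36.7 km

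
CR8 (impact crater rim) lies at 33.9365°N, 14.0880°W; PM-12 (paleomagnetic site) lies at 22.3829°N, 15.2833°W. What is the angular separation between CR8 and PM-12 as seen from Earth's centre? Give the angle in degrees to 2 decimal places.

11.60°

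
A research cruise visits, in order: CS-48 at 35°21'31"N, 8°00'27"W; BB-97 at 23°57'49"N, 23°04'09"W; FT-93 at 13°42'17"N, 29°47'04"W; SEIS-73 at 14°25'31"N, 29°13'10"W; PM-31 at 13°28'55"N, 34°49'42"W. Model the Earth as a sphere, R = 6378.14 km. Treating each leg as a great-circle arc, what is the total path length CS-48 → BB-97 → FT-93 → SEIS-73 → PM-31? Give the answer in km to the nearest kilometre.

CS-48: φ = +35.35861°, λ = -8.00750°
BB-97: φ = +23.96361°, λ = -23.06917°
FT-93: φ = +13.70472°, λ = -29.78444°
SEIS-73: φ = +14.42528°, λ = -29.21944°
PM-31: φ = +13.48194°, λ = -34.82833°
CS-48→BB-97: c = 0.302191 rad, d = 1927.42 km
BB-97→FT-93: c = 0.210520 rad, d = 1342.72 km
FT-93→SEIS-73: c = 0.015800 rad, d = 100.78 km
SEIS-73→PM-31: c = 0.096418 rad, d = 614.96 km
Total = 1927.42 + 1342.72 + 100.78 + 614.96 = 3985.88 km

3986 km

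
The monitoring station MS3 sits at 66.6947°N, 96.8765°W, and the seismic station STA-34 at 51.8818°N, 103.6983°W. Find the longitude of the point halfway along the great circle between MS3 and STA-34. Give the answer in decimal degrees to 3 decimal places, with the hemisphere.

101.035°W

Bx = cos φ₂ cos Δλ = 0.612916,  By = cos φ₂ sin Δλ = -0.073322
φₘ = atan2(sin φ₁ + sin φ₂, √((cos φ₁ + Bx)² + By²)) = 59.33070°
λₘ = λ₁ + atan2(By, cos φ₁ + Bx) = -101.03464°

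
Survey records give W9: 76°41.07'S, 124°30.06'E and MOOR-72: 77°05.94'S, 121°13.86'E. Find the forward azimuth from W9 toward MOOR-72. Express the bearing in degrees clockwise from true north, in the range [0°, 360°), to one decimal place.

W9: φ = -76.68450°, λ = +124.50100°
MOOR-72: φ = -77.09900°, λ = +121.23100°
Δλ = -3.2700°
y = sin Δλ · cos φ₂ = -0.012735
x = cos φ₁ sin φ₂ − sin φ₁ cos φ₂ cos Δλ = -0.007588
θ = atan2(y, x) = -120.7875° → 239.2125° (mod 360°)

239.2°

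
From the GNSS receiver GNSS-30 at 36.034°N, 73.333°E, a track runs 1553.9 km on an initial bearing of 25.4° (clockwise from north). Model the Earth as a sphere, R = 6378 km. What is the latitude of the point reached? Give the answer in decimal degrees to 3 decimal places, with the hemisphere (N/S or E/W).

δ = d/R = 1553.9/6378 = 0.243634 rad
φ₂ = arcsin(sin φ₁ cos δ + cos φ₁ sin δ cos θ)
   = arcsin(0.58827·0.97047 + 0.80867·0.24123·0.90334) = 48.34078°
λ₂ = λ₁ + atan2(sin θ sin δ cos φ₁, cos δ − sin φ₁ sin φ₂) = 82.28856°

48.341°N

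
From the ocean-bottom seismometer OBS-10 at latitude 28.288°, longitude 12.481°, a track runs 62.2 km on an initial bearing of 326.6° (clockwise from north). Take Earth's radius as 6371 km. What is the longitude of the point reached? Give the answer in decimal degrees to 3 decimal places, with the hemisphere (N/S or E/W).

12.130°E

δ = d/R = 62.2/6371 = 0.009763 rad
φ₂ = arcsin(sin φ₁ cos δ + cos φ₁ sin δ cos θ)
   = arcsin(0.47390·0.99995 + 0.88058·0.00976·0.83485) = 28.75455°
λ₂ = λ₁ + atan2(sin θ sin δ cos φ₁, cos δ − sin φ₁ sin φ₂) = 12.12976°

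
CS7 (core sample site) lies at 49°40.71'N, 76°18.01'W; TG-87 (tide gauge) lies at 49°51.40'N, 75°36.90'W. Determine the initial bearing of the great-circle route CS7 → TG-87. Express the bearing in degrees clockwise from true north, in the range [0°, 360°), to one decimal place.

CS7: φ = +49.67850°, λ = -76.30017°
TG-87: φ = +49.85667°, λ = -75.61500°
Δλ = 0.6852°
y = sin Δλ · cos φ₂ = 0.007709
x = cos φ₁ sin φ₂ − sin φ₁ cos φ₂ cos Δλ = 0.003145
θ = atan2(y, x) = 67.8091° → 67.8091° (mod 360°)

67.8°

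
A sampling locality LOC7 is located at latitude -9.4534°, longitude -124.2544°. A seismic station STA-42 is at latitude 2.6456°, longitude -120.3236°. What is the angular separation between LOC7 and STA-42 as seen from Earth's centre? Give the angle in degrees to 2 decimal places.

12.72°

Δφ = 12.0990°,  Δλ = 3.9308°
a = sin²(Δφ/2) + cos φ₁ cos φ₂ sin²(Δλ/2) = 0.012266
c = 2·arcsin(√a) = 0.221955 rad = 12.7171°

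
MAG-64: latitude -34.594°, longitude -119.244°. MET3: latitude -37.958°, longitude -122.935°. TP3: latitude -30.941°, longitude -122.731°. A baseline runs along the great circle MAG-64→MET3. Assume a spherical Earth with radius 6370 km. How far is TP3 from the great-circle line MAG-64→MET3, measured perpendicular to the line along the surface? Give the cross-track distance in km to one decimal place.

513.0 km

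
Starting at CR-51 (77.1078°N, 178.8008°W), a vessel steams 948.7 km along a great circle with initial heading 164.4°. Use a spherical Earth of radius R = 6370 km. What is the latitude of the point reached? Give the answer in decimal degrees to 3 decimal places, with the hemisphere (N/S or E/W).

δ = d/R = 948.7/6370 = 0.148932 rad
φ₂ = arcsin(sin φ₁ cos δ + cos φ₁ sin δ cos θ)
   = arcsin(0.97479·0.98893 + 0.22312·0.14838·-0.96316) = 68.76671°
λ₂ = λ₁ + atan2(sin θ sin δ cos φ₁, cos δ − sin φ₁ sin φ₂) = -172.47518°

68.767°N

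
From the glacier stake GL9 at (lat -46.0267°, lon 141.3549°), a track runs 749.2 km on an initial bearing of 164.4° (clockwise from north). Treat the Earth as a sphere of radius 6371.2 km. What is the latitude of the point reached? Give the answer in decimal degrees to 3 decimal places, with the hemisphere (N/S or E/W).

52.481°S

δ = d/R = 749.2/6371.2 = 0.117592 rad
φ₂ = arcsin(sin φ₁ cos δ + cos φ₁ sin δ cos θ)
   = arcsin(-0.71966·0.99309 + 0.69432·0.11732·-0.96316) = -52.48099°
λ₂ = λ₁ + atan2(sin θ sin δ cos φ₁, cos δ − sin φ₁ sin φ₂) = 144.32438°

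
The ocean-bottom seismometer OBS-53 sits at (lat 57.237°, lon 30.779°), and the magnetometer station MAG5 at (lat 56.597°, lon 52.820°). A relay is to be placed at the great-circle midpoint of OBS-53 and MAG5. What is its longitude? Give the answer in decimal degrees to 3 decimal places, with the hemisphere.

41.895°E

Bx = cos φ₂ cos Δλ = 0.510290,  By = cos φ₂ sin Δλ = 0.206595
φₘ = atan2(sin φ₁ + sin φ₂, √((cos φ₁ + Bx)² + By²)) = 57.40287°
λₘ = λ₁ + atan2(By, cos φ₁ + Bx) = 41.89516°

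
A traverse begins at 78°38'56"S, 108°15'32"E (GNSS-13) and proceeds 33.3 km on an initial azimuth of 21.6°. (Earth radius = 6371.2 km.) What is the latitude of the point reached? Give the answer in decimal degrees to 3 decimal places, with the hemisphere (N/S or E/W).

78.370°S

GNSS-13: φ = -78.64889°, λ = +108.25889°
δ = d/R = 33.3/6371.2 = 0.005227 rad
φ₂ = arcsin(sin φ₁ cos δ + cos φ₁ sin δ cos θ)
   = arcsin(-0.98044·0.99999 + 0.19682·0.00523·0.92978) = -78.36994°
λ₂ = λ₁ + atan2(sin θ sin δ cos φ₁, cos δ − sin φ₁ sin φ₂) = 108.80574°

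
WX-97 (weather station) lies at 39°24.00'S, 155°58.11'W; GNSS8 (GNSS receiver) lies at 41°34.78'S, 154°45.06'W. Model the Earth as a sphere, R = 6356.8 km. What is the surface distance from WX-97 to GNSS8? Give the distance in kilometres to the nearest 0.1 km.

262.7 km

WX-97: φ = -39.40000°, λ = -155.96850°
GNSS8: φ = -41.57967°, λ = -154.75100°
Δφ = -2.1797°,  Δλ = 1.2175°
a = sin²(Δφ/2) + cos φ₁ cos φ₂ sin²(Δλ/2) = 0.000427
c = 2·arcsin(√a) = 0.041331 rad = 2.3681°
d = R·c = 6356.8 × 0.041331 = 262.7 km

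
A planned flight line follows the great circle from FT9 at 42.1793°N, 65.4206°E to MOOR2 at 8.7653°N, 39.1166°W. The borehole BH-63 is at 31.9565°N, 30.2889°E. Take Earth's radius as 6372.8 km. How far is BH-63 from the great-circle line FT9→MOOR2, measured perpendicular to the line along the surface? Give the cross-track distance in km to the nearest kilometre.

δ₁₃ = central angle FT9→BH-63 = 0.516429 rad  (haversine)
θ₁₃ = bearing FT9→BH-63 = 261.417°,  θ₁₂ = bearing FT9→MOOR2 = 286.286°
dₓₜ = R·arcsin(sin δ₁₃ · sin(θ₁₃ − θ₁₂)) = 6372.8·arcsin(0.49378·sin(-24.869°)) = -1333.068 km
|dₓₜ| = 1333.068 km

1333 km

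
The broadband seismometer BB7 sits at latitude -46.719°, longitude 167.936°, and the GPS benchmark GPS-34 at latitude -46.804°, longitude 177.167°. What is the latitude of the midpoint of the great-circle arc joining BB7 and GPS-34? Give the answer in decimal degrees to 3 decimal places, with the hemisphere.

Bx = cos φ₂ cos Δλ = 0.675632,  By = cos φ₂ sin Δλ = 0.109804
φₘ = atan2(sin φ₁ + sin φ₂, √((cos φ₁ + Bx)² + By²)) = -46.85437°
λₘ = λ₁ + atan2(By, cos φ₁ + Bx) = 172.54785°

46.854°S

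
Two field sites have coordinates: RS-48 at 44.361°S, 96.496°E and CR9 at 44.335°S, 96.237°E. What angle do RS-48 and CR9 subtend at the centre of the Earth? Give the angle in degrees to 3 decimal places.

0.187°

Δφ = 0.0260°,  Δλ = -0.2590°
a = sin²(Δφ/2) + cos φ₁ cos φ₂ sin²(Δλ/2) = 0.000003
c = 2·arcsin(√a) = 0.003264 rad = 0.1870°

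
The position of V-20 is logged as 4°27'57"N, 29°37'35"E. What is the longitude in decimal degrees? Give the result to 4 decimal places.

29.6264°E

29° + 37′/60 + 35″/3600 = 29 + 0.61667 + 0.00972 = 29.6264°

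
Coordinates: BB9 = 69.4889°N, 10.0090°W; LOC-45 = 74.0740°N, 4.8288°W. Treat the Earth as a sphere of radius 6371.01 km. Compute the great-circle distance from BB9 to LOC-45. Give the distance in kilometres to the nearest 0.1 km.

540.2 km

Δφ = 4.5851°,  Δλ = 5.1802°
a = sin²(Δφ/2) + cos φ₁ cos φ₂ sin²(Δλ/2) = 0.001796
c = 2·arcsin(√a) = 0.084796 rad = 4.8584°
d = R·c = 6371.01 × 0.084796 = 540.2 km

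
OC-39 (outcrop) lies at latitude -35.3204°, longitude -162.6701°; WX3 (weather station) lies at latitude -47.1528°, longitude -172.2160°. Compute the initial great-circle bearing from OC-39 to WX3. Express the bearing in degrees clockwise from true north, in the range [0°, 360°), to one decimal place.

208.2°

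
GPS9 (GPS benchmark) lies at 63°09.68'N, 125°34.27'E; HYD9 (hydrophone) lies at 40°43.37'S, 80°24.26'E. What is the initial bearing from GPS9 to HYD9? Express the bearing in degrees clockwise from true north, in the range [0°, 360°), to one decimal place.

214.9°

GPS9: φ = +63.16133°, λ = +125.57117°
HYD9: φ = -40.72283°, λ = +80.40433°
Δλ = -45.1668°
y = sin Δλ · cos φ₂ = -0.537456
x = cos φ₁ sin φ₂ − sin φ₁ cos φ₂ cos Δλ = -0.771323
θ = atan2(y, x) = -145.1313° → 214.8687° (mod 360°)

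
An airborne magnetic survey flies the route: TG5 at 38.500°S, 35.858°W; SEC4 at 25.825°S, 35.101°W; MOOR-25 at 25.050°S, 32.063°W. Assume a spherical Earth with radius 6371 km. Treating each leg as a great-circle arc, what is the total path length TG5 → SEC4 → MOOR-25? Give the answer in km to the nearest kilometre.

TG5→SEC4: c = 0.221501 rad, d = 1411.18 km
SEC4→MOOR-25: c = 0.049755 rad, d = 316.99 km
Total = 1411.18 + 316.99 = 1728.17 km

1728 km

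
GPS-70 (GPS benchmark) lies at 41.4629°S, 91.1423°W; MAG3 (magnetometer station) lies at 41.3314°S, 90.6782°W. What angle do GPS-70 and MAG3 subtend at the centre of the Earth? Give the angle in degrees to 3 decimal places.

Δφ = 0.1315°,  Δλ = 0.4641°
a = sin²(Δφ/2) + cos φ₁ cos φ₂ sin²(Δλ/2) = 0.000011
c = 2·arcsin(√a) = 0.006495 rad = 0.3721°

0.372°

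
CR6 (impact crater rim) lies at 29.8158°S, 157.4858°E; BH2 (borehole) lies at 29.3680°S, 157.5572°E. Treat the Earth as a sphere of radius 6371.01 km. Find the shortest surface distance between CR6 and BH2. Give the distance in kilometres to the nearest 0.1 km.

50.3 km

Δφ = 0.4478°,  Δλ = 0.0714°
a = sin²(Δφ/2) + cos φ₁ cos φ₂ sin²(Δλ/2) = 0.000016
c = 2·arcsin(√a) = 0.007890 rad = 0.4521°
d = R·c = 6371.01 × 0.007890 = 50.3 km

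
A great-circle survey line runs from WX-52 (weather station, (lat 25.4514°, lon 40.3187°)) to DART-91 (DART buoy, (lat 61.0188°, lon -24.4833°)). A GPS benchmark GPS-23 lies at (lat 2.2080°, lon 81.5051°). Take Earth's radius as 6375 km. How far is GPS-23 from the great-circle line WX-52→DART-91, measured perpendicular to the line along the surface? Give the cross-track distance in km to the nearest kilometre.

2659 km

δ₁₃ = central angle WX-52→GPS-23 = 0.801560 rad  (haversine)
θ₁₃ = bearing WX-52→GPS-23 = 113.666°,  θ₁₂ = bearing WX-52→DART-91 = 327.986°
dₓₜ = R·arcsin(sin δ₁₃ · sin(θ₁₃ − θ₁₂)) = 6375·arcsin(0.71844·sin(-214.320°)) = 2658.716 km
|dₓₜ| = 2658.716 km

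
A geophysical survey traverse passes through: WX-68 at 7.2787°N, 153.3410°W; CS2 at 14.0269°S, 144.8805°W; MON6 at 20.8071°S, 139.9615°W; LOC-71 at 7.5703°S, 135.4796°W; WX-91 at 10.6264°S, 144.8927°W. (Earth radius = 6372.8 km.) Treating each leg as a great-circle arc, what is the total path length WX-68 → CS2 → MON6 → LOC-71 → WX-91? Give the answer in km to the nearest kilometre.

WX-68→CS2: c = 0.399687 rad, d = 2547.13 km
CS2→MON6: c = 0.143887 rad, d = 916.96 km
MON6→LOC-71: c = 0.243092 rad, d = 1549.17 km
LOC-71→WX-91: c = 0.170742 rad, d = 1088.11 km
Total = 2547.13 + 916.96 + 1549.17 + 1088.11 = 6101.37 km

6101 km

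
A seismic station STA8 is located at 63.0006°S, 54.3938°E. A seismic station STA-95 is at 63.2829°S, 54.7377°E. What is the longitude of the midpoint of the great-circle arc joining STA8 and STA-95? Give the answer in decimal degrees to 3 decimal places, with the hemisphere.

54.565°E

Bx = cos φ₂ cos Δλ = 0.449578,  By = cos φ₂ sin Δλ = 0.002698
φₘ = atan2(sin φ₁ + sin φ₂, √((cos φ₁ + Bx)² + By²)) = -63.14185°
λₘ = λ₁ + atan2(By, cos φ₁ + Bx) = 54.56491°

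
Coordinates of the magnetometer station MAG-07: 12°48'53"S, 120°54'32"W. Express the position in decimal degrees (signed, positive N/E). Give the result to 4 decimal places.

lat: 12.8147° S → -12.8147°
lon: 120.9089° W → -120.9089°

-12.8147°, -120.9089°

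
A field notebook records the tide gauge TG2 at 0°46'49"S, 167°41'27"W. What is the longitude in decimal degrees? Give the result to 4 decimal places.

167° + 41′/60 + 27″/3600 = 167 + 0.68333 + 0.00750 = 167.6908°

167.6908°W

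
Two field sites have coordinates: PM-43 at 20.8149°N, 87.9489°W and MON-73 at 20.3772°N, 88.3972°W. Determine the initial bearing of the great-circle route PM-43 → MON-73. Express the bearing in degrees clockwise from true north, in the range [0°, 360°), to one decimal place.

Δλ = -0.4483°
y = sin Δλ · cos φ₂ = -0.007335
x = cos φ₁ sin φ₂ − sin φ₁ cos φ₂ cos Δλ = -0.007629
θ = atan2(y, x) = -136.1273° → 223.8727° (mod 360°)

223.9°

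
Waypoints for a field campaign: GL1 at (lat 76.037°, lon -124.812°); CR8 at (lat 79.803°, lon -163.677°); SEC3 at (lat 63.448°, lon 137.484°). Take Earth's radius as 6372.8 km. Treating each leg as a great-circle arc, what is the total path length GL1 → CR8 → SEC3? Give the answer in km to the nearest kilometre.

GL1→CR8: c = 0.152567 rad, d = 972.28 km
CR8→SEC3: c = 0.399262 rad, d = 2544.42 km
Total = 972.28 + 2544.42 = 3516.70 km

3517 km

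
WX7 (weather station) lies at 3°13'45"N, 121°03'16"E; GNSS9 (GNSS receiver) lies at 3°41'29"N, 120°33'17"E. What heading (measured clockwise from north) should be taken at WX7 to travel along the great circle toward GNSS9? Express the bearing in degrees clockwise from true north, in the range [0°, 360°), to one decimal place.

312.8°

WX7: φ = +3.22917°, λ = +121.05444°
GNSS9: φ = +3.69139°, λ = +120.55472°
Δλ = -0.4997°
y = sin Δλ · cos φ₂ = -0.008704
x = cos φ₁ sin φ₂ − sin φ₁ cos φ₂ cos Δλ = 0.008069
θ = atan2(y, x) = -47.1655° → 312.8345° (mod 360°)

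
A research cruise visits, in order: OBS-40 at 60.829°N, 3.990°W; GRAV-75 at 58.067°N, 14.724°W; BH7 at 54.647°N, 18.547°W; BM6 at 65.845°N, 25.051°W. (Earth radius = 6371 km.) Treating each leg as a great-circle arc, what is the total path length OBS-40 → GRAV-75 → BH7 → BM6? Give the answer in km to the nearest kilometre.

2420 km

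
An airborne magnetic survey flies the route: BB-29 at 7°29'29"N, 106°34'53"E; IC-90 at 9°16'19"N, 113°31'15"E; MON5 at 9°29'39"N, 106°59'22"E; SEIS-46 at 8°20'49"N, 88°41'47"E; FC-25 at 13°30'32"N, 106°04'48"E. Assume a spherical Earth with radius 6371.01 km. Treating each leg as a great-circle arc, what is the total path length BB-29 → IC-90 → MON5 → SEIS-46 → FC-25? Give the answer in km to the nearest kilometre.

5501 km

BB-29: φ = +7.49139°, λ = +106.58139°
IC-90: φ = +9.27194°, λ = +113.52083°
MON5: φ = +9.49417°, λ = +106.98944°
SEIS-46: φ = +8.34694°, λ = +88.69639°
FC-25: φ = +13.50889°, λ = +106.08000°
BB-29→IC-90: c = 0.123780 rad, d = 788.61 km
IC-90→MON5: c = 0.112534 rad, d = 716.96 km
MON5→SEIS-46: c = 0.316009 rad, d = 2013.30 km
SEIS-46→FC-25: c = 0.311078 rad, d = 1981.88 km
Total = 788.61 + 716.96 + 2013.30 + 1981.88 = 5500.74 km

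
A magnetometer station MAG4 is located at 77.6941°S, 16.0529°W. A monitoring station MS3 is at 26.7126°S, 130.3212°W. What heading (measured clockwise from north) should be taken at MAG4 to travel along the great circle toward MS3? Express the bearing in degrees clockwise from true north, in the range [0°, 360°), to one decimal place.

Δλ = -114.2683°
y = sin Δλ · cos φ₂ = -0.814335
x = cos φ₁ sin φ₂ − sin φ₁ cos φ₂ cos Δλ = -0.454514
θ = atan2(y, x) = -119.1677° → 240.8323° (mod 360°)

240.8°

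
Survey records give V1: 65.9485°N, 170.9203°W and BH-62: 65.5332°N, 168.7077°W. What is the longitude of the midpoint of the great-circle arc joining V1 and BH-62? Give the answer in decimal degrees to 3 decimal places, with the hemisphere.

169.805°W

Bx = cos φ₂ cos Δλ = 0.413857,  By = cos φ₂ sin Δλ = 0.015990
φₘ = atan2(sin φ₁ + sin φ₂, √((cos φ₁ + Bx)² + By²)) = 65.74485°
λₘ = λ₁ + atan2(By, cos φ₁ + Bx) = -169.80510°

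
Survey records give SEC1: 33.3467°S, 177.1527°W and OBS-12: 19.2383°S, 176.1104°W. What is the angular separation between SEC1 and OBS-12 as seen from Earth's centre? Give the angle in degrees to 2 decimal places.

Δφ = 14.1084°,  Δλ = 1.0423°
a = sin²(Δφ/2) + cos φ₁ cos φ₂ sin²(Δλ/2) = 0.015147
c = 2·arcsin(√a) = 0.246773 rad = 14.1390°

14.14°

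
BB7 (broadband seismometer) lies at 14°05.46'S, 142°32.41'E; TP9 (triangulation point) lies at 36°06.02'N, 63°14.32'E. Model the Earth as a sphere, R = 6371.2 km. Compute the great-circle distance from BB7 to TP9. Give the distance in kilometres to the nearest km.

9995 km

BB7: φ = -14.09100°, λ = +142.54017°
TP9: φ = +36.10033°, λ = +63.23867°
Δφ = 50.1913°,  Δλ = -79.3015°
a = sin²(Δφ/2) + cos φ₁ cos φ₂ sin²(Δλ/2) = 0.498983
c = 2·arcsin(√a) = 1.568763 rad = 89.8835°
d = R·c = 6371.2 × 1.568763 = 9994.9 km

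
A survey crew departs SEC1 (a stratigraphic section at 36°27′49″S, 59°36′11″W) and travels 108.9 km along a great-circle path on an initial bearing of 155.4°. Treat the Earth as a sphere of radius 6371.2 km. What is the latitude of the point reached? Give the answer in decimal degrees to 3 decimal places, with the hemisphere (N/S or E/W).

37.353°S

SEC1: φ = -36.46361°, λ = -59.60306°
δ = d/R = 108.9/6371.2 = 0.017093 rad
φ₂ = arcsin(sin φ₁ cos δ + cos φ₁ sin δ cos θ)
   = arcsin(-0.59431·0.99985 + 0.80423·0.01709·-0.90924) = -37.35296°
λ₂ = λ₁ + atan2(sin θ sin δ cos φ₁, cos δ − sin φ₁ sin φ₂) = -59.09022°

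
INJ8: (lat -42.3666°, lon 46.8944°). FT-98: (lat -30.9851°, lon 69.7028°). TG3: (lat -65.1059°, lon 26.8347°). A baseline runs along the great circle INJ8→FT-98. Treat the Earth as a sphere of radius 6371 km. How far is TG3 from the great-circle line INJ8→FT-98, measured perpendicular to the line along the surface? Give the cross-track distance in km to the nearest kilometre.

1988 km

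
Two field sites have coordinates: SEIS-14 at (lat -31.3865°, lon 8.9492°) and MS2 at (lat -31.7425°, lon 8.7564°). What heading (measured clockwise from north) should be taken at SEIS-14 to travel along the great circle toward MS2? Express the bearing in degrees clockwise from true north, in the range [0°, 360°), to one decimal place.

Δλ = -0.1928°
y = sin Δλ · cos φ₂ = -0.002862
x = cos φ₁ sin φ₂ − sin φ₁ cos φ₂ cos Δλ = -0.006216
θ = atan2(y, x) = -155.2795° → 204.7205° (mod 360°)

204.7°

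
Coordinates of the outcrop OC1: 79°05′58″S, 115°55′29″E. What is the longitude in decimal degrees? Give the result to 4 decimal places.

115° + 55′/60 + 29″/3600 = 115 + 0.91667 + 0.00806 = 115.9247°

115.9247°E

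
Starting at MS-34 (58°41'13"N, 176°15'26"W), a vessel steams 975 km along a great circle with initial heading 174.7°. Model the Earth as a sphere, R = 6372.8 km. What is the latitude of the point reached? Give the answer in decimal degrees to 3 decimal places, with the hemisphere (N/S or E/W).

49.951°N

MS-34: φ = +58.68694°, λ = -176.25722°
δ = d/R = 975/6372.8 = 0.152994 rad
φ₂ = arcsin(sin φ₁ cos δ + cos φ₁ sin δ cos θ)
   = arcsin(0.85434·0.98832 + 0.51971·0.15240·-0.99572) = 49.95118°
λ₂ = λ₁ + atan2(sin θ sin δ cos φ₁, cos δ − sin φ₁ sin φ₂) = -175.00361°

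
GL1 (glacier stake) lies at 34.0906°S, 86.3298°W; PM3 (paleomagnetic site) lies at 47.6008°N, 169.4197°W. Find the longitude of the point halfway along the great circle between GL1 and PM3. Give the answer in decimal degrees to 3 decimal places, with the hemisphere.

122.690°W

Bx = cos φ₂ cos Δλ = 0.081125,  By = cos φ₂ sin Δλ = -0.669394
φₘ = atan2(sin φ₁ + sin φ₂, √((cos φ₁ + Bx)² + By²)) = 8.95689°
λₘ = λ₁ + atan2(By, cos φ₁ + Bx) = -122.68964°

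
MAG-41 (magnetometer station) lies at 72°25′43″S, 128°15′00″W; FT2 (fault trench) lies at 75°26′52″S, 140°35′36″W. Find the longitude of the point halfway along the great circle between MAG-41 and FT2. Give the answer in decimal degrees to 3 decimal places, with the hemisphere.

133.855°W

MAG-41: φ = -72.42861°, λ = -128.25000°
FT2: φ = -75.44778°, λ = -140.59333°
Bx = cos φ₂ cos Δλ = 0.245454,  By = cos φ₂ sin Δλ = -0.053712
φₘ = atan2(sin φ₁ + sin φ₂, √((cos φ₁ + Bx)² + By²)) = -74.02578°
λₘ = λ₁ + atan2(By, cos φ₁ + Bx) = -133.85458°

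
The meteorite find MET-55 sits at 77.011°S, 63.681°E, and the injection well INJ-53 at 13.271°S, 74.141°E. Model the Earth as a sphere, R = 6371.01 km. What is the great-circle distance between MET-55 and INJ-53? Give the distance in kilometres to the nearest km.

7113 km

Δφ = 63.7400°,  Δλ = 10.4600°
a = sin²(Δφ/2) + cos φ₁ cos φ₂ sin²(Δλ/2) = 0.280595
c = 2·arcsin(√a) = 1.116523 rad = 63.9720°
d = R·c = 6371.01 × 1.116523 = 7113.4 km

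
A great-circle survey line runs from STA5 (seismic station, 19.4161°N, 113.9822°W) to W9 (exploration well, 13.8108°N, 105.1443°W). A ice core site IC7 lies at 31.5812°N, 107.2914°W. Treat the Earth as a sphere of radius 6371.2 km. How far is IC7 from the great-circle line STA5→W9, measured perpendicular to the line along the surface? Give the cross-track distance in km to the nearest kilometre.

1497 km

δ₁₃ = central angle STA5→IC7 = 0.236890 rad  (haversine)
θ₁₃ = bearing STA5→IC7 = 25.020°,  θ₁₂ = bearing STA5→W9 = 122.169°
dₓₜ = R·arcsin(sin δ₁₃ · sin(θ₁₃ − θ₁₂)) = 6371.2·arcsin(0.23468·sin(-97.149°)) = -1497.322 km
|dₓₜ| = 1497.322 km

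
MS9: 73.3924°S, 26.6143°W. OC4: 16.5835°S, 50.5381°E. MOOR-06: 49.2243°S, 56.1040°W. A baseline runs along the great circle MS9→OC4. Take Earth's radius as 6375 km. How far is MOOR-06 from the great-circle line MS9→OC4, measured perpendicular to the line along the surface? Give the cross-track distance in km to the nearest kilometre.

δ₁₃ = central angle MS9→MOOR-06 = 0.477461 rad  (haversine)
θ₁₃ = bearing MS9→MOOR-06 = 315.602°,  θ₁₂ = bearing MS9→OC4 = 82.522°
dₓₜ = R·arcsin(sin δ₁₃ · sin(θ₁₃ − θ₁₂)) = 6375·arcsin(0.45953·sin(233.080°)) = -2398.206 km
|dₓₜ| = 2398.206 km

2398 km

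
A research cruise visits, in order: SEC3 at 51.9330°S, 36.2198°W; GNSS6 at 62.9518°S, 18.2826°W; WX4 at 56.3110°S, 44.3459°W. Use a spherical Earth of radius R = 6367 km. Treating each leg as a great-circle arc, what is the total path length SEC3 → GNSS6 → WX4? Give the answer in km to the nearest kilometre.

3241 km

SEC3→GNSS6: c = 0.253915 rad, d = 1616.68 km
GNSS6→WX4: c = 0.255091 rad, d = 1624.16 km
Total = 1616.68 + 1624.16 = 3240.84 km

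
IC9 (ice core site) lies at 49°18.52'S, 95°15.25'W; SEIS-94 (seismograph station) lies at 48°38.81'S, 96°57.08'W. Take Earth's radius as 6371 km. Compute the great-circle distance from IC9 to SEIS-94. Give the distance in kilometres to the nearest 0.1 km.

IC9: φ = -49.30867°, λ = -95.25417°
SEIS-94: φ = -48.64683°, λ = -96.95133°
Δφ = 0.6618°,  Δλ = -1.6972°
a = sin²(Δφ/2) + cos φ₁ cos φ₂ sin²(Δλ/2) = 0.000128
c = 2·arcsin(√a) = 0.022614 rad = 1.2957°
d = R·c = 6371 × 0.022614 = 144.1 km

144.1 km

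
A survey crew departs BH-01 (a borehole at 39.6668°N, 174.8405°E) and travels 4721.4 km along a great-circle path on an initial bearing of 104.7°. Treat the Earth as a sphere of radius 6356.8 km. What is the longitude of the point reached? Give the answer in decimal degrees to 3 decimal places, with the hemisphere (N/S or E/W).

141.124°W

δ = d/R = 4721.4/6356.8 = 0.742732 rad
φ₂ = arcsin(sin φ₁ cos δ + cos φ₁ sin δ cos θ)
   = arcsin(0.63832·0.73662 + 0.76977·0.67630·-0.25376) = 19.76099°
λ₂ = λ₁ + atan2(sin θ sin δ cos φ₁, cos δ − sin φ₁ sin φ₂) = -141.12434°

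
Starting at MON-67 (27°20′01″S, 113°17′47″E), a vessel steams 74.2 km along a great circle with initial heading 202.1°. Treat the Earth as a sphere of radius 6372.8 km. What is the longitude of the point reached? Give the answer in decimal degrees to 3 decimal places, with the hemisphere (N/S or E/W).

MON-67: φ = -27.33361°, λ = +113.29639°
δ = d/R = 74.2/6372.8 = 0.011643 rad
φ₂ = arcsin(sin φ₁ cos δ + cos φ₁ sin δ cos θ)
   = arcsin(-0.45917·0.99993 + 0.88835·0.01164·-0.92653) = -27.95142°
λ₂ = λ₁ + atan2(sin θ sin δ cos φ₁, cos δ − sin φ₁ sin φ₂) = 113.01227°

113.012°E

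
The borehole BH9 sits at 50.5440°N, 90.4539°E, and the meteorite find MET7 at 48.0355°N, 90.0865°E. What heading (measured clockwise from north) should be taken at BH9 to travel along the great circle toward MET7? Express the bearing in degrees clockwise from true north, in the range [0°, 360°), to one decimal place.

Δλ = -0.3674°
y = sin Δλ · cos φ₂ = -0.004288
x = cos φ₁ sin φ₂ − sin φ₁ cos φ₂ cos Δλ = -0.043757
θ = atan2(y, x) = -174.4035° → 185.5965° (mod 360°)

185.6°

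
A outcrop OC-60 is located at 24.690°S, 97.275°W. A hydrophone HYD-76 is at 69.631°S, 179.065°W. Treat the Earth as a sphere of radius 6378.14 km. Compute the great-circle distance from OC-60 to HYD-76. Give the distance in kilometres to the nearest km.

7136 km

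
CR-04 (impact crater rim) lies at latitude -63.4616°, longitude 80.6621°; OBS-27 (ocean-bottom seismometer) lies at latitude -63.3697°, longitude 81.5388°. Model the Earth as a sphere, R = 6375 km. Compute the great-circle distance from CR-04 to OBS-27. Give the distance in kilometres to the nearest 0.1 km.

44.8 km

Δφ = 0.0919°,  Δλ = 0.8767°
a = sin²(Δφ/2) + cos φ₁ cos φ₂ sin²(Δλ/2) = 0.000012
c = 2·arcsin(√a) = 0.007033 rad = 0.4030°
d = R·c = 6375 × 0.007033 = 44.8 km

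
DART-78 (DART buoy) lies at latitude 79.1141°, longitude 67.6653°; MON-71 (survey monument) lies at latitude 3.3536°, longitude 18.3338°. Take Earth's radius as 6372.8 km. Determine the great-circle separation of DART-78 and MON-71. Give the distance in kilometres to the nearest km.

Δφ = -75.7605°,  Δλ = -49.3315°
a = sin²(Δφ/2) + cos φ₁ cos φ₂ sin²(Δλ/2) = 0.409846
c = 2·arcsin(√a) = 1.389498 rad = 79.6124°
d = R·c = 6372.8 × 1.389498 = 8855.0 km

8855 km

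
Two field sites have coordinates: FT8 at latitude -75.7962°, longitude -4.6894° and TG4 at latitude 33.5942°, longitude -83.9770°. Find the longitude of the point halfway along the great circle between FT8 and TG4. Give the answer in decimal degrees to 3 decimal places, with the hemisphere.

Bx = cos φ₂ cos Δλ = 0.154833,  By = cos φ₂ sin Δλ = -0.818461
φₘ = atan2(sin φ₁ + sin φ₂, √((cos φ₁ + Bx)² + By²)) = -24.54815°
λₘ = λ₁ + atan2(By, cos φ₁ + Bx) = -68.63203°

68.632°W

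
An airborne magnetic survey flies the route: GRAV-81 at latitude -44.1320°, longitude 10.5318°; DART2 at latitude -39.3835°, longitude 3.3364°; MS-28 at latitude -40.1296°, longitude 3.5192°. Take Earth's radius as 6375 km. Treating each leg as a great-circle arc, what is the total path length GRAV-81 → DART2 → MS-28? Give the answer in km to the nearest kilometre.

GRAV-81→DART2: c = 0.124990 rad, d = 796.81 km
DART2→MS-28: c = 0.013251 rad, d = 84.47 km
Total = 796.81 + 84.47 = 881.29 km

881 km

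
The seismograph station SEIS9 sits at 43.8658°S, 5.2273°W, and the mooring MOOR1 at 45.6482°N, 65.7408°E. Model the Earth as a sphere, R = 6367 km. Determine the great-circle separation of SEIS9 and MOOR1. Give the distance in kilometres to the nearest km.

12150 km

Δφ = 89.5140°,  Δλ = 70.9681°
a = sin²(Δφ/2) + cos φ₁ cos φ₂ sin²(Δλ/2) = 0.665583
c = 2·arcsin(√a) = 1.908335 rad = 109.3395°
d = R·c = 6367 × 1.908335 = 12150.4 km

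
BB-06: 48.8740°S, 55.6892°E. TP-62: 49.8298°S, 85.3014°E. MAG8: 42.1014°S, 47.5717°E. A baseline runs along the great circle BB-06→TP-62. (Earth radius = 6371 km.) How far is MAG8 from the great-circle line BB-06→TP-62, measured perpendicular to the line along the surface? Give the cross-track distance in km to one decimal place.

δ₁₃ = central angle BB-06→MAG8 = 0.154214 rad  (haversine)
θ₁₃ = bearing BB-06→MAG8 = 316.995°,  θ₁₂ = bearing BB-06→TP-62 = 104.114°
dₓₜ = R·arcsin(sin δ₁₃ · sin(θ₁₃ − θ₁₂)) = 6371·arcsin(0.15360·sin(212.881°)) = -531.900 km
|dₓₜ| = 531.900 km

531.9 km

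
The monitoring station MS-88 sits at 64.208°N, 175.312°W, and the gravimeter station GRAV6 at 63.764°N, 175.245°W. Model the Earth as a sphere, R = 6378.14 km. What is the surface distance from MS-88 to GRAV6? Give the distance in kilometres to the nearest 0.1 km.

49.5 km

Δφ = -0.4440°,  Δλ = 0.0670°
a = sin²(Δφ/2) + cos φ₁ cos φ₂ sin²(Δλ/2) = 0.000015
c = 2·arcsin(√a) = 0.007766 rad = 0.4450°
d = R·c = 6378.14 × 0.007766 = 49.5 km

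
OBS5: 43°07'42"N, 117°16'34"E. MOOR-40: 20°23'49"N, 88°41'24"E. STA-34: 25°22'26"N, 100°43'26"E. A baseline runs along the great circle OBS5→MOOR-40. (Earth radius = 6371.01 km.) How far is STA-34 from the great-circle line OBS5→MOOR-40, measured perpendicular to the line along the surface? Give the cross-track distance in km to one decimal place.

OBS5: φ = +43.12833°, λ = +117.27611°
MOOR-40: φ = +20.39694°, λ = +88.69000°
STA-34: φ = +25.37389°, λ = +100.72389°
δ₁₃ = central angle OBS5→STA-34 = 0.389639 rad  (haversine)
θ₁₃ = bearing OBS5→STA-34 = 222.660°,  θ₁₂ = bearing OBS5→MOOR-40 = 235.494°
dₓₜ = R·arcsin(sin δ₁₃ · sin(θ₁₃ − θ₁₂)) = 6371.01·arcsin(0.37985·sin(-12.834°)) = -538.207 km
|dₓₜ| = 538.207 km

538.2 km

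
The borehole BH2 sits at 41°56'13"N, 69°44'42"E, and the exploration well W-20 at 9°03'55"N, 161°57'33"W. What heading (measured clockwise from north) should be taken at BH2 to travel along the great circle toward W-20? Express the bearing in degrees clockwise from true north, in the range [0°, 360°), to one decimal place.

BH2: φ = +41.93694°, λ = +69.74500°
W-20: φ = +9.06528°, λ = -161.95917°
Δλ = 128.2958°
y = sin Δλ · cos φ₂ = 0.775019
x = cos φ₁ sin φ₂ − sin φ₁ cos φ₂ cos Δλ = 0.526200
θ = atan2(y, x) = 55.8254° → 55.8254° (mod 360°)

55.8°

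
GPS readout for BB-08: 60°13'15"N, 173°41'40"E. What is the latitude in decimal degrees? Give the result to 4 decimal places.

60.2208°N

60° + 13′/60 + 15″/3600 = 60 + 0.21667 + 0.00417 = 60.2208°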